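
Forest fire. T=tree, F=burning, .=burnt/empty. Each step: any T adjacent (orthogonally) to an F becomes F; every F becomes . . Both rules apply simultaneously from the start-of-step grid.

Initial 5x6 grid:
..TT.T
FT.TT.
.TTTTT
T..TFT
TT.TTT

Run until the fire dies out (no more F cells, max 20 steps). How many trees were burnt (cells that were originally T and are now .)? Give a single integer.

Step 1: +5 fires, +2 burnt (F count now 5)
Step 2: +6 fires, +5 burnt (F count now 6)
Step 3: +2 fires, +6 burnt (F count now 2)
Step 4: +1 fires, +2 burnt (F count now 1)
Step 5: +1 fires, +1 burnt (F count now 1)
Step 6: +0 fires, +1 burnt (F count now 0)
Fire out after step 6
Initially T: 19, now '.': 26
Total burnt (originally-T cells now '.'): 15

Answer: 15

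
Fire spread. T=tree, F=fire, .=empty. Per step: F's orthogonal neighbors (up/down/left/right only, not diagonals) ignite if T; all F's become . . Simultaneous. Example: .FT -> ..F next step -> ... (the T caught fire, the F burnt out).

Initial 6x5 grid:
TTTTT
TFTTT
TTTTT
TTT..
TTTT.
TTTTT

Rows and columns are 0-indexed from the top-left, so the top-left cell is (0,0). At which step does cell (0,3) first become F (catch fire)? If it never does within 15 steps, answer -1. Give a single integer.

Step 1: cell (0,3)='T' (+4 fires, +1 burnt)
Step 2: cell (0,3)='T' (+6 fires, +4 burnt)
Step 3: cell (0,3)='F' (+6 fires, +6 burnt)
  -> target ignites at step 3
Step 4: cell (0,3)='.' (+5 fires, +6 burnt)
Step 5: cell (0,3)='.' (+3 fires, +5 burnt)
Step 6: cell (0,3)='.' (+1 fires, +3 burnt)
Step 7: cell (0,3)='.' (+1 fires, +1 burnt)
Step 8: cell (0,3)='.' (+0 fires, +1 burnt)
  fire out at step 8

3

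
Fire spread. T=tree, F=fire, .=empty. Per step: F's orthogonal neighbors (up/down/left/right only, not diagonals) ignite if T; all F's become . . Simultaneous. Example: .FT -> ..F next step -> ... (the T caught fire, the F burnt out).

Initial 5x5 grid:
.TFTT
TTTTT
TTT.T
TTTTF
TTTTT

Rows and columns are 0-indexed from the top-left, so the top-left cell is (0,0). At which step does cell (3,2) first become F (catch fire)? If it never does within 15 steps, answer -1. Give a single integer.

Step 1: cell (3,2)='T' (+6 fires, +2 burnt)
Step 2: cell (3,2)='F' (+7 fires, +6 burnt)
  -> target ignites at step 2
Step 3: cell (3,2)='.' (+4 fires, +7 burnt)
Step 4: cell (3,2)='.' (+3 fires, +4 burnt)
Step 5: cell (3,2)='.' (+1 fires, +3 burnt)
Step 6: cell (3,2)='.' (+0 fires, +1 burnt)
  fire out at step 6

2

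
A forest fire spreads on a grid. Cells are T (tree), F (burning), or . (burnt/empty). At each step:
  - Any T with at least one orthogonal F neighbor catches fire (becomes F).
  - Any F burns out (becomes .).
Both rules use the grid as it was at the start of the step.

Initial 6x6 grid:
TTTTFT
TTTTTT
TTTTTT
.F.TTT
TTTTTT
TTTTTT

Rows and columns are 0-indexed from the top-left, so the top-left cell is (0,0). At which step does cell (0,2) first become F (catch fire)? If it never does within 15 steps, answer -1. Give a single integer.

Step 1: cell (0,2)='T' (+5 fires, +2 burnt)
Step 2: cell (0,2)='F' (+10 fires, +5 burnt)
  -> target ignites at step 2
Step 3: cell (0,2)='.' (+9 fires, +10 burnt)
Step 4: cell (0,2)='.' (+5 fires, +9 burnt)
Step 5: cell (0,2)='.' (+2 fires, +5 burnt)
Step 6: cell (0,2)='.' (+1 fires, +2 burnt)
Step 7: cell (0,2)='.' (+0 fires, +1 burnt)
  fire out at step 7

2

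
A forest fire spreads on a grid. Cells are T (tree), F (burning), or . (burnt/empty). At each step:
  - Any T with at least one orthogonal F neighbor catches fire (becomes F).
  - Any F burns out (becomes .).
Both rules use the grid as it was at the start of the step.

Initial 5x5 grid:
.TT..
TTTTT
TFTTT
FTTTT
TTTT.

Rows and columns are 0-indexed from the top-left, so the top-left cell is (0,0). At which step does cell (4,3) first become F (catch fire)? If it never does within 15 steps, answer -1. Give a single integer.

Step 1: cell (4,3)='T' (+5 fires, +2 burnt)
Step 2: cell (4,3)='T' (+6 fires, +5 burnt)
Step 3: cell (4,3)='T' (+5 fires, +6 burnt)
Step 4: cell (4,3)='F' (+3 fires, +5 burnt)
  -> target ignites at step 4
Step 5: cell (4,3)='.' (+0 fires, +3 burnt)
  fire out at step 5

4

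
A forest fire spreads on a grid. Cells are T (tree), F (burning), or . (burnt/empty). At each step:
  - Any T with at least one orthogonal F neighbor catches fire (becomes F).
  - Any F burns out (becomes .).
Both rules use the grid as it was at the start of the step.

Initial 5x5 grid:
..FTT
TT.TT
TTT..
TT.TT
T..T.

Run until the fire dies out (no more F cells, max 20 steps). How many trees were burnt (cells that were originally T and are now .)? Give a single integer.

Answer: 4

Derivation:
Step 1: +1 fires, +1 burnt (F count now 1)
Step 2: +2 fires, +1 burnt (F count now 2)
Step 3: +1 fires, +2 burnt (F count now 1)
Step 4: +0 fires, +1 burnt (F count now 0)
Fire out after step 4
Initially T: 15, now '.': 14
Total burnt (originally-T cells now '.'): 4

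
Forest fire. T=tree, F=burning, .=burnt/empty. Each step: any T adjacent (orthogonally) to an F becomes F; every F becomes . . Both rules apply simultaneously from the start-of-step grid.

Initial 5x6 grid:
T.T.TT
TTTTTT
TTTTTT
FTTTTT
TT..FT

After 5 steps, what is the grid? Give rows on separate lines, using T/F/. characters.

Step 1: 5 trees catch fire, 2 burn out
  T.T.TT
  TTTTTT
  FTTTTT
  .FTTFT
  FT...F
Step 2: 7 trees catch fire, 5 burn out
  T.T.TT
  FTTTTT
  .FTTFT
  ..FF.F
  .F....
Step 3: 6 trees catch fire, 7 burn out
  F.T.TT
  .FTTFT
  ..FF.F
  ......
  ......
Step 4: 4 trees catch fire, 6 burn out
  ..T.FT
  ..FF.F
  ......
  ......
  ......
Step 5: 2 trees catch fire, 4 burn out
  ..F..F
  ......
  ......
  ......
  ......

..F..F
......
......
......
......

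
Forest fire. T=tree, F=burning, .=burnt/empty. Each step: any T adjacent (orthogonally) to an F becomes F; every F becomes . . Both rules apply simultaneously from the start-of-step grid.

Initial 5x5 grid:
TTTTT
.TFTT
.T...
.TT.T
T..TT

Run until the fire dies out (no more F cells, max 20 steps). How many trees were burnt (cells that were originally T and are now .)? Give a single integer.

Answer: 11

Derivation:
Step 1: +3 fires, +1 burnt (F count now 3)
Step 2: +4 fires, +3 burnt (F count now 4)
Step 3: +3 fires, +4 burnt (F count now 3)
Step 4: +1 fires, +3 burnt (F count now 1)
Step 5: +0 fires, +1 burnt (F count now 0)
Fire out after step 5
Initially T: 15, now '.': 21
Total burnt (originally-T cells now '.'): 11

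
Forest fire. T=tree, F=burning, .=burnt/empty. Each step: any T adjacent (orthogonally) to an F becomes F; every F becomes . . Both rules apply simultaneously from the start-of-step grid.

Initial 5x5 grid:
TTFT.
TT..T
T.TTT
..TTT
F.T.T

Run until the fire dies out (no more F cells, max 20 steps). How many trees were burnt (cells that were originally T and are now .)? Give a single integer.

Answer: 6

Derivation:
Step 1: +2 fires, +2 burnt (F count now 2)
Step 2: +2 fires, +2 burnt (F count now 2)
Step 3: +1 fires, +2 burnt (F count now 1)
Step 4: +1 fires, +1 burnt (F count now 1)
Step 5: +0 fires, +1 burnt (F count now 0)
Fire out after step 5
Initially T: 15, now '.': 16
Total burnt (originally-T cells now '.'): 6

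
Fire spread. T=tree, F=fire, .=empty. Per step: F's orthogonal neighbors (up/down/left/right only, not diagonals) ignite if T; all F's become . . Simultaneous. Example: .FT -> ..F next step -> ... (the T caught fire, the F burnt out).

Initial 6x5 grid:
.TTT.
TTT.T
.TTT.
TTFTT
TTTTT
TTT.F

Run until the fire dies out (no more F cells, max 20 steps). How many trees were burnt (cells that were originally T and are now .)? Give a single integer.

Answer: 21

Derivation:
Step 1: +5 fires, +2 burnt (F count now 5)
Step 2: +8 fires, +5 burnt (F count now 8)
Step 3: +4 fires, +8 burnt (F count now 4)
Step 4: +4 fires, +4 burnt (F count now 4)
Step 5: +0 fires, +4 burnt (F count now 0)
Fire out after step 5
Initially T: 22, now '.': 29
Total burnt (originally-T cells now '.'): 21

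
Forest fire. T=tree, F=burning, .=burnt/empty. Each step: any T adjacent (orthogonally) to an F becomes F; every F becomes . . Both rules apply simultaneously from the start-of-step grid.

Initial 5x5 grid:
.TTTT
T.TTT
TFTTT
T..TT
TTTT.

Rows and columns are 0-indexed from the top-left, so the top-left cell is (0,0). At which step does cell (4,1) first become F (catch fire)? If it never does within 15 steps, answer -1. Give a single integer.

Step 1: cell (4,1)='T' (+2 fires, +1 burnt)
Step 2: cell (4,1)='T' (+4 fires, +2 burnt)
Step 3: cell (4,1)='T' (+5 fires, +4 burnt)
Step 4: cell (4,1)='F' (+6 fires, +5 burnt)
  -> target ignites at step 4
Step 5: cell (4,1)='.' (+2 fires, +6 burnt)
Step 6: cell (4,1)='.' (+0 fires, +2 burnt)
  fire out at step 6

4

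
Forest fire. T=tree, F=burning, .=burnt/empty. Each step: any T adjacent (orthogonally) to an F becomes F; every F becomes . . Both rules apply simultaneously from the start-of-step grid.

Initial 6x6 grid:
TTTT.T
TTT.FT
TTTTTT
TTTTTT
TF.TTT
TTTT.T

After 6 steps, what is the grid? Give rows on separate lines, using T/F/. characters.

Step 1: 5 trees catch fire, 2 burn out
  TTTT.T
  TTT..F
  TTTTFT
  TFTTTT
  F..TTT
  TFTT.T
Step 2: 9 trees catch fire, 5 burn out
  TTTT.F
  TTT...
  TFTF.F
  F.FTFT
  ...TTT
  F.FT.T
Step 3: 7 trees catch fire, 9 burn out
  TTTT..
  TFT...
  F.F...
  ...F.F
  ...TFT
  ...F.T
Step 4: 5 trees catch fire, 7 burn out
  TFTT..
  F.F...
  ......
  ......
  ...F.F
  .....T
Step 5: 3 trees catch fire, 5 burn out
  F.FT..
  ......
  ......
  ......
  ......
  .....F
Step 6: 1 trees catch fire, 3 burn out
  ...F..
  ......
  ......
  ......
  ......
  ......

...F..
......
......
......
......
......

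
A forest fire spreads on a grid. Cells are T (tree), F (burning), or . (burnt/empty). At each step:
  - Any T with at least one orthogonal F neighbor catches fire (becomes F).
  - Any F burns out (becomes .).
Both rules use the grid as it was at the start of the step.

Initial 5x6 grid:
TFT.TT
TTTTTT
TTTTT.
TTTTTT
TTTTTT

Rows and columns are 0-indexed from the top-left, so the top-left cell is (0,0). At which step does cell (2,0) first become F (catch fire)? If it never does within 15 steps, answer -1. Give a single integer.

Step 1: cell (2,0)='T' (+3 fires, +1 burnt)
Step 2: cell (2,0)='T' (+3 fires, +3 burnt)
Step 3: cell (2,0)='F' (+4 fires, +3 burnt)
  -> target ignites at step 3
Step 4: cell (2,0)='.' (+5 fires, +4 burnt)
Step 5: cell (2,0)='.' (+6 fires, +5 burnt)
Step 6: cell (2,0)='.' (+3 fires, +6 burnt)
Step 7: cell (2,0)='.' (+2 fires, +3 burnt)
Step 8: cell (2,0)='.' (+1 fires, +2 burnt)
Step 9: cell (2,0)='.' (+0 fires, +1 burnt)
  fire out at step 9

3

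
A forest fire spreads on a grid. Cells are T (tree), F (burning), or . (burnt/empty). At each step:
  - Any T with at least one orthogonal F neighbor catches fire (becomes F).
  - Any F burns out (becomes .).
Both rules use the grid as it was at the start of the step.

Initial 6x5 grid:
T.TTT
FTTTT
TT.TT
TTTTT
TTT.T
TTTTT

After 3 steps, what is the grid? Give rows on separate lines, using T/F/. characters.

Step 1: 3 trees catch fire, 1 burn out
  F.TTT
  .FTTT
  FT.TT
  TTTTT
  TTT.T
  TTTTT
Step 2: 3 trees catch fire, 3 burn out
  ..TTT
  ..FTT
  .F.TT
  FTTTT
  TTT.T
  TTTTT
Step 3: 4 trees catch fire, 3 burn out
  ..FTT
  ...FT
  ...TT
  .FTTT
  FTT.T
  TTTTT

..FTT
...FT
...TT
.FTTT
FTT.T
TTTTT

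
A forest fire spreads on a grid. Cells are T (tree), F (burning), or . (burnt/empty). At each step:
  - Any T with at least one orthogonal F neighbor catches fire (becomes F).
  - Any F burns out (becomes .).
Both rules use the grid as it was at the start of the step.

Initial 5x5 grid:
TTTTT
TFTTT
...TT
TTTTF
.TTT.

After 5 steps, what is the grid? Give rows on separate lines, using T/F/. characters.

Step 1: 5 trees catch fire, 2 burn out
  TFTTT
  F.FTT
  ...TF
  TTTF.
  .TTT.
Step 2: 7 trees catch fire, 5 burn out
  F.FTT
  ...FF
  ...F.
  TTF..
  .TTF.
Step 3: 4 trees catch fire, 7 burn out
  ...FF
  .....
  .....
  TF...
  .TF..
Step 4: 2 trees catch fire, 4 burn out
  .....
  .....
  .....
  F....
  .F...
Step 5: 0 trees catch fire, 2 burn out
  .....
  .....
  .....
  .....
  .....

.....
.....
.....
.....
.....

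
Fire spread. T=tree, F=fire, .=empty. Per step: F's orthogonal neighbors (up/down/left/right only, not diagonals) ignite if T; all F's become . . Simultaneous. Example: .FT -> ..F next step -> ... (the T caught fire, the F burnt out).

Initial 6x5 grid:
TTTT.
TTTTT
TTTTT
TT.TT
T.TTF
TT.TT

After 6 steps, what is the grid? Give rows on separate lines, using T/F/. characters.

Step 1: 3 trees catch fire, 1 burn out
  TTTT.
  TTTTT
  TTTTT
  TT.TF
  T.TF.
  TT.TF
Step 2: 4 trees catch fire, 3 burn out
  TTTT.
  TTTTT
  TTTTF
  TT.F.
  T.F..
  TT.F.
Step 3: 2 trees catch fire, 4 burn out
  TTTT.
  TTTTF
  TTTF.
  TT...
  T....
  TT...
Step 4: 2 trees catch fire, 2 burn out
  TTTT.
  TTTF.
  TTF..
  TT...
  T....
  TT...
Step 5: 3 trees catch fire, 2 burn out
  TTTF.
  TTF..
  TF...
  TT...
  T....
  TT...
Step 6: 4 trees catch fire, 3 burn out
  TTF..
  TF...
  F....
  TF...
  T....
  TT...

TTF..
TF...
F....
TF...
T....
TT...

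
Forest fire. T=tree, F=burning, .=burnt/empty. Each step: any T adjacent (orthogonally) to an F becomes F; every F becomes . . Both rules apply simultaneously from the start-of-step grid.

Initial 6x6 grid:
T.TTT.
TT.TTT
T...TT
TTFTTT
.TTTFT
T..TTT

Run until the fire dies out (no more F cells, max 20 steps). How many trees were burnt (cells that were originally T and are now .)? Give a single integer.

Answer: 24

Derivation:
Step 1: +7 fires, +2 burnt (F count now 7)
Step 2: +6 fires, +7 burnt (F count now 6)
Step 3: +3 fires, +6 burnt (F count now 3)
Step 4: +4 fires, +3 burnt (F count now 4)
Step 5: +3 fires, +4 burnt (F count now 3)
Step 6: +1 fires, +3 burnt (F count now 1)
Step 7: +0 fires, +1 burnt (F count now 0)
Fire out after step 7
Initially T: 25, now '.': 35
Total burnt (originally-T cells now '.'): 24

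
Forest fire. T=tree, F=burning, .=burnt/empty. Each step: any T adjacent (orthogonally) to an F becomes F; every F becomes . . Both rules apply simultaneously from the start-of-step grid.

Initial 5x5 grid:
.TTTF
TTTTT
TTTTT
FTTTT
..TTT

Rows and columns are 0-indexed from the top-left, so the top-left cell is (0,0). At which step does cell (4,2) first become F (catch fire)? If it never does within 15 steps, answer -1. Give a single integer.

Step 1: cell (4,2)='T' (+4 fires, +2 burnt)
Step 2: cell (4,2)='T' (+6 fires, +4 burnt)
Step 3: cell (4,2)='F' (+8 fires, +6 burnt)
  -> target ignites at step 3
Step 4: cell (4,2)='.' (+2 fires, +8 burnt)
Step 5: cell (4,2)='.' (+0 fires, +2 burnt)
  fire out at step 5

3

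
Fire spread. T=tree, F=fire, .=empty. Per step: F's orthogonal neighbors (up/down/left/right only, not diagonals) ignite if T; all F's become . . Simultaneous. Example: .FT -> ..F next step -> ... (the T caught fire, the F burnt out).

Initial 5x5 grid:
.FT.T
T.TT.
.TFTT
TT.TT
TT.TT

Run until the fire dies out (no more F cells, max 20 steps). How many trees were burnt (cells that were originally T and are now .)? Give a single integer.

Answer: 14

Derivation:
Step 1: +4 fires, +2 burnt (F count now 4)
Step 2: +4 fires, +4 burnt (F count now 4)
Step 3: +4 fires, +4 burnt (F count now 4)
Step 4: +2 fires, +4 burnt (F count now 2)
Step 5: +0 fires, +2 burnt (F count now 0)
Fire out after step 5
Initially T: 16, now '.': 23
Total burnt (originally-T cells now '.'): 14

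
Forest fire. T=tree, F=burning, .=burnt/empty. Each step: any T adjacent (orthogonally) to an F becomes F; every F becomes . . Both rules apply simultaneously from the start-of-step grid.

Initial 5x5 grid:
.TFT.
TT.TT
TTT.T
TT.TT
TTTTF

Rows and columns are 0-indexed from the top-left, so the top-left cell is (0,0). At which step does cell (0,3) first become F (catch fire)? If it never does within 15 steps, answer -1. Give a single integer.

Step 1: cell (0,3)='F' (+4 fires, +2 burnt)
  -> target ignites at step 1
Step 2: cell (0,3)='.' (+5 fires, +4 burnt)
Step 3: cell (0,3)='.' (+4 fires, +5 burnt)
Step 4: cell (0,3)='.' (+4 fires, +4 burnt)
Step 5: cell (0,3)='.' (+1 fires, +4 burnt)
Step 6: cell (0,3)='.' (+0 fires, +1 burnt)
  fire out at step 6

1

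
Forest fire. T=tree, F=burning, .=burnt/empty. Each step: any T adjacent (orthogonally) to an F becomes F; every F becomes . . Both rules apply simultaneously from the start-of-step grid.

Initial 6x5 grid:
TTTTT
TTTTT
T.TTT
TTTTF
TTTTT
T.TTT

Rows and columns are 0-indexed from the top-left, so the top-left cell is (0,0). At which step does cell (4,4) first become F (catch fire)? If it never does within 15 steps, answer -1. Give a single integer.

Step 1: cell (4,4)='F' (+3 fires, +1 burnt)
  -> target ignites at step 1
Step 2: cell (4,4)='.' (+5 fires, +3 burnt)
Step 3: cell (4,4)='.' (+6 fires, +5 burnt)
Step 4: cell (4,4)='.' (+5 fires, +6 burnt)
Step 5: cell (4,4)='.' (+4 fires, +5 burnt)
Step 6: cell (4,4)='.' (+3 fires, +4 burnt)
Step 7: cell (4,4)='.' (+1 fires, +3 burnt)
Step 8: cell (4,4)='.' (+0 fires, +1 burnt)
  fire out at step 8

1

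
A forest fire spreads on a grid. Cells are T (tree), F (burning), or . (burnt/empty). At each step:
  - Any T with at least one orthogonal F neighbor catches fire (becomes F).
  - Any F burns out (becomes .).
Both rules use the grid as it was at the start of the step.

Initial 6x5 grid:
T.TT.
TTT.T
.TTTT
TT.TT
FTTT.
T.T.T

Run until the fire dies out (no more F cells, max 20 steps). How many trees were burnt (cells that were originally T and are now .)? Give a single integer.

Step 1: +3 fires, +1 burnt (F count now 3)
Step 2: +2 fires, +3 burnt (F count now 2)
Step 3: +3 fires, +2 burnt (F count now 3)
Step 4: +3 fires, +3 burnt (F count now 3)
Step 5: +4 fires, +3 burnt (F count now 4)
Step 6: +3 fires, +4 burnt (F count now 3)
Step 7: +2 fires, +3 burnt (F count now 2)
Step 8: +0 fires, +2 burnt (F count now 0)
Fire out after step 8
Initially T: 21, now '.': 29
Total burnt (originally-T cells now '.'): 20

Answer: 20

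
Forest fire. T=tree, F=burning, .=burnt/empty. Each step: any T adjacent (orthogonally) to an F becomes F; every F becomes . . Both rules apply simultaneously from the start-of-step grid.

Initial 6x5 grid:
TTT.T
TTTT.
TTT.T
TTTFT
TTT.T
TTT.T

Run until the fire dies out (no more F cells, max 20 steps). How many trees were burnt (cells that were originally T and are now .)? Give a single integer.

Answer: 23

Derivation:
Step 1: +2 fires, +1 burnt (F count now 2)
Step 2: +5 fires, +2 burnt (F count now 5)
Step 3: +6 fires, +5 burnt (F count now 6)
Step 4: +6 fires, +6 burnt (F count now 6)
Step 5: +3 fires, +6 burnt (F count now 3)
Step 6: +1 fires, +3 burnt (F count now 1)
Step 7: +0 fires, +1 burnt (F count now 0)
Fire out after step 7
Initially T: 24, now '.': 29
Total burnt (originally-T cells now '.'): 23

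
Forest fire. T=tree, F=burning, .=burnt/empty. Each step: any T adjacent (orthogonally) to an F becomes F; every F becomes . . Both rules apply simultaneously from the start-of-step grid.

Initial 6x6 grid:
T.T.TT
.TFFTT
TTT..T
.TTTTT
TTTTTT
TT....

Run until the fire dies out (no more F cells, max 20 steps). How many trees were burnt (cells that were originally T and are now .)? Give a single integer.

Answer: 23

Derivation:
Step 1: +4 fires, +2 burnt (F count now 4)
Step 2: +4 fires, +4 burnt (F count now 4)
Step 3: +6 fires, +4 burnt (F count now 6)
Step 4: +4 fires, +6 burnt (F count now 4)
Step 5: +4 fires, +4 burnt (F count now 4)
Step 6: +1 fires, +4 burnt (F count now 1)
Step 7: +0 fires, +1 burnt (F count now 0)
Fire out after step 7
Initially T: 24, now '.': 35
Total burnt (originally-T cells now '.'): 23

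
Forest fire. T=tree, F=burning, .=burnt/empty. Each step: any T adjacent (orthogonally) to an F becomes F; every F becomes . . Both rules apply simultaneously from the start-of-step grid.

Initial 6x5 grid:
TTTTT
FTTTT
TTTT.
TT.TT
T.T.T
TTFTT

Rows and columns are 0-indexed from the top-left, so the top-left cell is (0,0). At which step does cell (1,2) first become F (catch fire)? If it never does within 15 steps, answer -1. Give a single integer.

Step 1: cell (1,2)='T' (+6 fires, +2 burnt)
Step 2: cell (1,2)='F' (+6 fires, +6 burnt)
  -> target ignites at step 2
Step 3: cell (1,2)='.' (+6 fires, +6 burnt)
Step 4: cell (1,2)='.' (+4 fires, +6 burnt)
Step 5: cell (1,2)='.' (+2 fires, +4 burnt)
Step 6: cell (1,2)='.' (+0 fires, +2 burnt)
  fire out at step 6

2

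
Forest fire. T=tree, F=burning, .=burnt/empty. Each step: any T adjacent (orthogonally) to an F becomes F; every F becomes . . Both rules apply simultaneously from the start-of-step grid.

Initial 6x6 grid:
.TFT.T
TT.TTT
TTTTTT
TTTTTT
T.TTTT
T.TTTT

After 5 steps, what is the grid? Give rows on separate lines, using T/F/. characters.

Step 1: 2 trees catch fire, 1 burn out
  .F.F.T
  TT.TTT
  TTTTTT
  TTTTTT
  T.TTTT
  T.TTTT
Step 2: 2 trees catch fire, 2 burn out
  .....T
  TF.FTT
  TTTTTT
  TTTTTT
  T.TTTT
  T.TTTT
Step 3: 4 trees catch fire, 2 burn out
  .....T
  F...FT
  TFTFTT
  TTTTTT
  T.TTTT
  T.TTTT
Step 4: 6 trees catch fire, 4 burn out
  .....T
  .....F
  F.F.FT
  TFTFTT
  T.TTTT
  T.TTTT
Step 5: 6 trees catch fire, 6 burn out
  .....F
  ......
  .....F
  F.F.FT
  T.TFTT
  T.TTTT

.....F
......
.....F
F.F.FT
T.TFTT
T.TTTT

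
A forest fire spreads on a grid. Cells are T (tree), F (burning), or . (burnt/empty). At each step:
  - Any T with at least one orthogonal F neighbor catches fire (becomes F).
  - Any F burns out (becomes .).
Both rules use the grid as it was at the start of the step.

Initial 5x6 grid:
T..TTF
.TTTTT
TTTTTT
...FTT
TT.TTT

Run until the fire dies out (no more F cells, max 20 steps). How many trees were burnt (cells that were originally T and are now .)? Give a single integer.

Step 1: +5 fires, +2 burnt (F count now 5)
Step 2: +8 fires, +5 burnt (F count now 8)
Step 3: +3 fires, +8 burnt (F count now 3)
Step 4: +2 fires, +3 burnt (F count now 2)
Step 5: +0 fires, +2 burnt (F count now 0)
Fire out after step 5
Initially T: 21, now '.': 27
Total burnt (originally-T cells now '.'): 18

Answer: 18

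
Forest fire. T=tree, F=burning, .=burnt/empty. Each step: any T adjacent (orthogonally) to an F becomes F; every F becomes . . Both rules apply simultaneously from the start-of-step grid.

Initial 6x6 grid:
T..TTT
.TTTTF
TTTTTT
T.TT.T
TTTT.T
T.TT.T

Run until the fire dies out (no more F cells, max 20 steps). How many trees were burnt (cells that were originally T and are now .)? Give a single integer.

Step 1: +3 fires, +1 burnt (F count now 3)
Step 2: +4 fires, +3 burnt (F count now 4)
Step 3: +4 fires, +4 burnt (F count now 4)
Step 4: +4 fires, +4 burnt (F count now 4)
Step 5: +3 fires, +4 burnt (F count now 3)
Step 6: +3 fires, +3 burnt (F count now 3)
Step 7: +3 fires, +3 burnt (F count now 3)
Step 8: +1 fires, +3 burnt (F count now 1)
Step 9: +1 fires, +1 burnt (F count now 1)
Step 10: +0 fires, +1 burnt (F count now 0)
Fire out after step 10
Initially T: 27, now '.': 35
Total burnt (originally-T cells now '.'): 26

Answer: 26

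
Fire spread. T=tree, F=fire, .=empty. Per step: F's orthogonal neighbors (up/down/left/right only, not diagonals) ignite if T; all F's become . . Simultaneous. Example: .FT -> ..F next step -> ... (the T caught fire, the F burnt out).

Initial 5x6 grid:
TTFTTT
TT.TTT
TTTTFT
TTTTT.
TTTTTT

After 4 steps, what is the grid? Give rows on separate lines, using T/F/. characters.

Step 1: 6 trees catch fire, 2 burn out
  TF.FTT
  TT.TFT
  TTTF.F
  TTTTF.
  TTTTTT
Step 2: 8 trees catch fire, 6 burn out
  F...FT
  TF.F.F
  TTF...
  TTTF..
  TTTTFT
Step 3: 6 trees catch fire, 8 burn out
  .....F
  F.....
  TF....
  TTF...
  TTTF.F
Step 4: 3 trees catch fire, 6 burn out
  ......
  ......
  F.....
  TF....
  TTF...

......
......
F.....
TF....
TTF...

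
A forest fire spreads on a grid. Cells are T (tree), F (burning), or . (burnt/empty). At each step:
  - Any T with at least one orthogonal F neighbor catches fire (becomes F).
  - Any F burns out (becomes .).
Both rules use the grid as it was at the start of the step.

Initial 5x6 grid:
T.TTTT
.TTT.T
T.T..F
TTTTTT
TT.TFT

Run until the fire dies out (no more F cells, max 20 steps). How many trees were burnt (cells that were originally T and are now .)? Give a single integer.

Step 1: +5 fires, +2 burnt (F count now 5)
Step 2: +2 fires, +5 burnt (F count now 2)
Step 3: +2 fires, +2 burnt (F count now 2)
Step 4: +3 fires, +2 burnt (F count now 3)
Step 5: +5 fires, +3 burnt (F count now 5)
Step 6: +3 fires, +5 burnt (F count now 3)
Step 7: +0 fires, +3 burnt (F count now 0)
Fire out after step 7
Initially T: 21, now '.': 29
Total burnt (originally-T cells now '.'): 20

Answer: 20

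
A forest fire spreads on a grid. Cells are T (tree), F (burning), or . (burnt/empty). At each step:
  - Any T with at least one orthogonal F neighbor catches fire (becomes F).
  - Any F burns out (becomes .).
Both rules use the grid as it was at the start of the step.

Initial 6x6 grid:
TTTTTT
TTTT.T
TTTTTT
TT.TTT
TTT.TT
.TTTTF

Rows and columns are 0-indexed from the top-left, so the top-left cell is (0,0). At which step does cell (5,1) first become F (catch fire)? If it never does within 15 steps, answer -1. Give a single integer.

Step 1: cell (5,1)='T' (+2 fires, +1 burnt)
Step 2: cell (5,1)='T' (+3 fires, +2 burnt)
Step 3: cell (5,1)='T' (+3 fires, +3 burnt)
Step 4: cell (5,1)='F' (+5 fires, +3 burnt)
  -> target ignites at step 4
Step 5: cell (5,1)='.' (+3 fires, +5 burnt)
Step 6: cell (5,1)='.' (+5 fires, +3 burnt)
Step 7: cell (5,1)='.' (+4 fires, +5 burnt)
Step 8: cell (5,1)='.' (+3 fires, +4 burnt)
Step 9: cell (5,1)='.' (+2 fires, +3 burnt)
Step 10: cell (5,1)='.' (+1 fires, +2 burnt)
Step 11: cell (5,1)='.' (+0 fires, +1 burnt)
  fire out at step 11

4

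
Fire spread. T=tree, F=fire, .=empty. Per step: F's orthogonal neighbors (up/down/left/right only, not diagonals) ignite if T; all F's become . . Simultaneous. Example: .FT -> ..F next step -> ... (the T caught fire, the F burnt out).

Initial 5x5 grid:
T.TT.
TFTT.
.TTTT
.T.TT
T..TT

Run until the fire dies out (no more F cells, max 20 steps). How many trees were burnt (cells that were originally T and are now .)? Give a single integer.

Answer: 15

Derivation:
Step 1: +3 fires, +1 burnt (F count now 3)
Step 2: +5 fires, +3 burnt (F count now 5)
Step 3: +2 fires, +5 burnt (F count now 2)
Step 4: +2 fires, +2 burnt (F count now 2)
Step 5: +2 fires, +2 burnt (F count now 2)
Step 6: +1 fires, +2 burnt (F count now 1)
Step 7: +0 fires, +1 burnt (F count now 0)
Fire out after step 7
Initially T: 16, now '.': 24
Total burnt (originally-T cells now '.'): 15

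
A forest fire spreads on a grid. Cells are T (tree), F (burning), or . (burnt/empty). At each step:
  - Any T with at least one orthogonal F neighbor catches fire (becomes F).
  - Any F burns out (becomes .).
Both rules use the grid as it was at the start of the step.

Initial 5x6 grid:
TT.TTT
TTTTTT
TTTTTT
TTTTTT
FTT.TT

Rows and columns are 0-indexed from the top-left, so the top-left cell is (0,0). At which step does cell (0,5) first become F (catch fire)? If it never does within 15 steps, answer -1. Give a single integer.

Step 1: cell (0,5)='T' (+2 fires, +1 burnt)
Step 2: cell (0,5)='T' (+3 fires, +2 burnt)
Step 3: cell (0,5)='T' (+3 fires, +3 burnt)
Step 4: cell (0,5)='T' (+4 fires, +3 burnt)
Step 5: cell (0,5)='T' (+4 fires, +4 burnt)
Step 6: cell (0,5)='T' (+4 fires, +4 burnt)
Step 7: cell (0,5)='T' (+4 fires, +4 burnt)
Step 8: cell (0,5)='T' (+2 fires, +4 burnt)
Step 9: cell (0,5)='F' (+1 fires, +2 burnt)
  -> target ignites at step 9
Step 10: cell (0,5)='.' (+0 fires, +1 burnt)
  fire out at step 10

9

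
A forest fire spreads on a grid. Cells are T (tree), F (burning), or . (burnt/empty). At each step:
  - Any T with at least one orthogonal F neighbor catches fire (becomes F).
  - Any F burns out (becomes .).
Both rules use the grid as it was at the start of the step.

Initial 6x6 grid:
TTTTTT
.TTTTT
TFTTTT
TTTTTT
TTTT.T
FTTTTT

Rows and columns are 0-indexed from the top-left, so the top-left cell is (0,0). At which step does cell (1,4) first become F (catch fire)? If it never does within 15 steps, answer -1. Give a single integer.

Step 1: cell (1,4)='T' (+6 fires, +2 burnt)
Step 2: cell (1,4)='T' (+7 fires, +6 burnt)
Step 3: cell (1,4)='T' (+7 fires, +7 burnt)
Step 4: cell (1,4)='F' (+6 fires, +7 burnt)
  -> target ignites at step 4
Step 5: cell (1,4)='.' (+4 fires, +6 burnt)
Step 6: cell (1,4)='.' (+2 fires, +4 burnt)
Step 7: cell (1,4)='.' (+0 fires, +2 burnt)
  fire out at step 7

4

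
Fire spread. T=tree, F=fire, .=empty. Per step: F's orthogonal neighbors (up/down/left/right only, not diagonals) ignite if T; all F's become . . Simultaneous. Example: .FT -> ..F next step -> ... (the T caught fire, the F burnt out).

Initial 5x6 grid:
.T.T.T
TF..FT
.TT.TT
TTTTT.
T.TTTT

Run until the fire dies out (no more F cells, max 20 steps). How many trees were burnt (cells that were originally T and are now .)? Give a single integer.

Step 1: +5 fires, +2 burnt (F count now 5)
Step 2: +5 fires, +5 burnt (F count now 5)
Step 3: +4 fires, +5 burnt (F count now 4)
Step 4: +4 fires, +4 burnt (F count now 4)
Step 5: +0 fires, +4 burnt (F count now 0)
Fire out after step 5
Initially T: 19, now '.': 29
Total burnt (originally-T cells now '.'): 18

Answer: 18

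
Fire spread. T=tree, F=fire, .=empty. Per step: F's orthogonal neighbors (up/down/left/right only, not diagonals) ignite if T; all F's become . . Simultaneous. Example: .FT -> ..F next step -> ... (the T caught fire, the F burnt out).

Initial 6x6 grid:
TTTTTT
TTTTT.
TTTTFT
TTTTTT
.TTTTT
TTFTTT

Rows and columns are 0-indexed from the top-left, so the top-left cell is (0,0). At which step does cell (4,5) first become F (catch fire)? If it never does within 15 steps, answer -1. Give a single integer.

Step 1: cell (4,5)='T' (+7 fires, +2 burnt)
Step 2: cell (4,5)='T' (+11 fires, +7 burnt)
Step 3: cell (4,5)='F' (+7 fires, +11 burnt)
  -> target ignites at step 3
Step 4: cell (4,5)='.' (+4 fires, +7 burnt)
Step 5: cell (4,5)='.' (+2 fires, +4 burnt)
Step 6: cell (4,5)='.' (+1 fires, +2 burnt)
Step 7: cell (4,5)='.' (+0 fires, +1 burnt)
  fire out at step 7

3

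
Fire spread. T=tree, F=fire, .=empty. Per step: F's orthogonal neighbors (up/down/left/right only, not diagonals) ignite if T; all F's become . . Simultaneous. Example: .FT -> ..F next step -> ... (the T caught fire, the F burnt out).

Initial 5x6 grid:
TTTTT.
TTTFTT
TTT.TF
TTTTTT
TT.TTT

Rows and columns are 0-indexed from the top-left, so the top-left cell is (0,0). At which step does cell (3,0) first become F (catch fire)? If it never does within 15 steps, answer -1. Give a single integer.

Step 1: cell (3,0)='T' (+6 fires, +2 burnt)
Step 2: cell (3,0)='T' (+6 fires, +6 burnt)
Step 3: cell (3,0)='T' (+6 fires, +6 burnt)
Step 4: cell (3,0)='T' (+4 fires, +6 burnt)
Step 5: cell (3,0)='F' (+2 fires, +4 burnt)
  -> target ignites at step 5
Step 6: cell (3,0)='.' (+1 fires, +2 burnt)
Step 7: cell (3,0)='.' (+0 fires, +1 burnt)
  fire out at step 7

5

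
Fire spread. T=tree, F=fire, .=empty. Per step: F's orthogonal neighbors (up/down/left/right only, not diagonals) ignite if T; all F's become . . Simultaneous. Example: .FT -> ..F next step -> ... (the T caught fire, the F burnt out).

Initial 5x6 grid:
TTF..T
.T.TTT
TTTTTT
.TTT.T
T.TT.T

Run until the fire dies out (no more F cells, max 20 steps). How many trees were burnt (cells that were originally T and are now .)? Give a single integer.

Answer: 20

Derivation:
Step 1: +1 fires, +1 burnt (F count now 1)
Step 2: +2 fires, +1 burnt (F count now 2)
Step 3: +1 fires, +2 burnt (F count now 1)
Step 4: +3 fires, +1 burnt (F count now 3)
Step 5: +2 fires, +3 burnt (F count now 2)
Step 6: +4 fires, +2 burnt (F count now 4)
Step 7: +3 fires, +4 burnt (F count now 3)
Step 8: +2 fires, +3 burnt (F count now 2)
Step 9: +2 fires, +2 burnt (F count now 2)
Step 10: +0 fires, +2 burnt (F count now 0)
Fire out after step 10
Initially T: 21, now '.': 29
Total burnt (originally-T cells now '.'): 20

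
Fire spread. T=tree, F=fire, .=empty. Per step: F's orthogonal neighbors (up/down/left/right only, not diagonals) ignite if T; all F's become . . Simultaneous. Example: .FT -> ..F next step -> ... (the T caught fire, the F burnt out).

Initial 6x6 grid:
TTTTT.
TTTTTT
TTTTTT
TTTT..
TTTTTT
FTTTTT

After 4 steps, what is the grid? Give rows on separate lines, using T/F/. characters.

Step 1: 2 trees catch fire, 1 burn out
  TTTTT.
  TTTTTT
  TTTTTT
  TTTT..
  FTTTTT
  .FTTTT
Step 2: 3 trees catch fire, 2 burn out
  TTTTT.
  TTTTTT
  TTTTTT
  FTTT..
  .FTTTT
  ..FTTT
Step 3: 4 trees catch fire, 3 burn out
  TTTTT.
  TTTTTT
  FTTTTT
  .FTT..
  ..FTTT
  ...FTT
Step 4: 5 trees catch fire, 4 burn out
  TTTTT.
  FTTTTT
  .FTTTT
  ..FT..
  ...FTT
  ....FT

TTTTT.
FTTTTT
.FTTTT
..FT..
...FTT
....FT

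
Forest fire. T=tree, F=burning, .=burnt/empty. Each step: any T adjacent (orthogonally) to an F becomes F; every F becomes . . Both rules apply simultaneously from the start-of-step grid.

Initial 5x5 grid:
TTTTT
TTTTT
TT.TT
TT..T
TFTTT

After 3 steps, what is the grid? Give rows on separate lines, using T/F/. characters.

Step 1: 3 trees catch fire, 1 burn out
  TTTTT
  TTTTT
  TT.TT
  TF..T
  F.FTT
Step 2: 3 trees catch fire, 3 burn out
  TTTTT
  TTTTT
  TF.TT
  F...T
  ...FT
Step 3: 3 trees catch fire, 3 burn out
  TTTTT
  TFTTT
  F..TT
  ....T
  ....F

TTTTT
TFTTT
F..TT
....T
....F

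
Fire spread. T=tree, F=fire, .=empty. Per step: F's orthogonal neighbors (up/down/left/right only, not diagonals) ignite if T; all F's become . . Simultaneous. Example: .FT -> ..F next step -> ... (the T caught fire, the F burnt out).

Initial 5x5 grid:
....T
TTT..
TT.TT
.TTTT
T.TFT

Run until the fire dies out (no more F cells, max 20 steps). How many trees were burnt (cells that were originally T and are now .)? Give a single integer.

Answer: 13

Derivation:
Step 1: +3 fires, +1 burnt (F count now 3)
Step 2: +3 fires, +3 burnt (F count now 3)
Step 3: +2 fires, +3 burnt (F count now 2)
Step 4: +1 fires, +2 burnt (F count now 1)
Step 5: +2 fires, +1 burnt (F count now 2)
Step 6: +2 fires, +2 burnt (F count now 2)
Step 7: +0 fires, +2 burnt (F count now 0)
Fire out after step 7
Initially T: 15, now '.': 23
Total burnt (originally-T cells now '.'): 13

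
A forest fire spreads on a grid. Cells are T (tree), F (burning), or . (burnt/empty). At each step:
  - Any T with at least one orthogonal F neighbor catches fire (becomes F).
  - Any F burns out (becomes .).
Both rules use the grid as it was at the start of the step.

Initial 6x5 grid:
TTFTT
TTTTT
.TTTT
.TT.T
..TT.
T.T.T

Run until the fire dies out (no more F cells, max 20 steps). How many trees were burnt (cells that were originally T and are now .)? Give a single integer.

Step 1: +3 fires, +1 burnt (F count now 3)
Step 2: +5 fires, +3 burnt (F count now 5)
Step 3: +5 fires, +5 burnt (F count now 5)
Step 4: +3 fires, +5 burnt (F count now 3)
Step 5: +3 fires, +3 burnt (F count now 3)
Step 6: +0 fires, +3 burnt (F count now 0)
Fire out after step 6
Initially T: 21, now '.': 28
Total burnt (originally-T cells now '.'): 19

Answer: 19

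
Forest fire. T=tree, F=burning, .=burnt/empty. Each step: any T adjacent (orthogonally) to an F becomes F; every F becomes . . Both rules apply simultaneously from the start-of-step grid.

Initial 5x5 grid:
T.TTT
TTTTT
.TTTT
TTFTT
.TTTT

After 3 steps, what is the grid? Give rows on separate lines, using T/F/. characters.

Step 1: 4 trees catch fire, 1 burn out
  T.TTT
  TTTTT
  .TFTT
  TF.FT
  .TFTT
Step 2: 7 trees catch fire, 4 burn out
  T.TTT
  TTFTT
  .F.FT
  F...F
  .F.FT
Step 3: 5 trees catch fire, 7 burn out
  T.FTT
  TF.FT
  ....F
  .....
  ....F

T.FTT
TF.FT
....F
.....
....F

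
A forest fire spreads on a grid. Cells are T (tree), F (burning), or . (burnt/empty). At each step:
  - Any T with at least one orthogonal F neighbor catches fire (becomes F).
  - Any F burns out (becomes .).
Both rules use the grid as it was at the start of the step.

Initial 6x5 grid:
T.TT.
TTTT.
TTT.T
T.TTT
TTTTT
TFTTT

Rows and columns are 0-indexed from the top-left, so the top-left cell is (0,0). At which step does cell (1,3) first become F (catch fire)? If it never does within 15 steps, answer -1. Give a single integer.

Step 1: cell (1,3)='T' (+3 fires, +1 burnt)
Step 2: cell (1,3)='T' (+3 fires, +3 burnt)
Step 3: cell (1,3)='T' (+4 fires, +3 burnt)
Step 4: cell (1,3)='T' (+4 fires, +4 burnt)
Step 5: cell (1,3)='T' (+4 fires, +4 burnt)
Step 6: cell (1,3)='F' (+5 fires, +4 burnt)
  -> target ignites at step 6
Step 7: cell (1,3)='.' (+1 fires, +5 burnt)
Step 8: cell (1,3)='.' (+0 fires, +1 burnt)
  fire out at step 8

6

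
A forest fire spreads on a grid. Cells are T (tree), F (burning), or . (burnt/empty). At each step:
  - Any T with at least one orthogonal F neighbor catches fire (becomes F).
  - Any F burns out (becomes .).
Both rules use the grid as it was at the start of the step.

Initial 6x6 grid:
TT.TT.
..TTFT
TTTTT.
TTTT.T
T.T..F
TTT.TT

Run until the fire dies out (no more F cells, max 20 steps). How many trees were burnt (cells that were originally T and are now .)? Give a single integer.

Answer: 22

Derivation:
Step 1: +6 fires, +2 burnt (F count now 6)
Step 2: +4 fires, +6 burnt (F count now 4)
Step 3: +2 fires, +4 burnt (F count now 2)
Step 4: +2 fires, +2 burnt (F count now 2)
Step 5: +3 fires, +2 burnt (F count now 3)
Step 6: +2 fires, +3 burnt (F count now 2)
Step 7: +2 fires, +2 burnt (F count now 2)
Step 8: +1 fires, +2 burnt (F count now 1)
Step 9: +0 fires, +1 burnt (F count now 0)
Fire out after step 9
Initially T: 24, now '.': 34
Total burnt (originally-T cells now '.'): 22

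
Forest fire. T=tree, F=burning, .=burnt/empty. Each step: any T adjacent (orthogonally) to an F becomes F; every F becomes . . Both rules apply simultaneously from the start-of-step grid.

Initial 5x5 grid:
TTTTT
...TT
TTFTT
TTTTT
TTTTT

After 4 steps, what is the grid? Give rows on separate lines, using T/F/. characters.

Step 1: 3 trees catch fire, 1 burn out
  TTTTT
  ...TT
  TF.FT
  TTFTT
  TTTTT
Step 2: 6 trees catch fire, 3 burn out
  TTTTT
  ...FT
  F...F
  TF.FT
  TTFTT
Step 3: 6 trees catch fire, 6 burn out
  TTTFT
  ....F
  .....
  F...F
  TF.FT
Step 4: 4 trees catch fire, 6 burn out
  TTF.F
  .....
  .....
  .....
  F...F

TTF.F
.....
.....
.....
F...F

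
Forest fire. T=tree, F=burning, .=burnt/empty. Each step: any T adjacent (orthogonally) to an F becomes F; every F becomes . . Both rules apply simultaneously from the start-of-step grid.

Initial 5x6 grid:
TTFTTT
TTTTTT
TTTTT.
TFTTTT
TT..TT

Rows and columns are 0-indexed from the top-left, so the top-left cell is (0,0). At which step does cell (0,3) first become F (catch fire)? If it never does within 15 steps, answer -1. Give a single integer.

Step 1: cell (0,3)='F' (+7 fires, +2 burnt)
  -> target ignites at step 1
Step 2: cell (0,3)='.' (+8 fires, +7 burnt)
Step 3: cell (0,3)='.' (+5 fires, +8 burnt)
Step 4: cell (0,3)='.' (+4 fires, +5 burnt)
Step 5: cell (0,3)='.' (+1 fires, +4 burnt)
Step 6: cell (0,3)='.' (+0 fires, +1 burnt)
  fire out at step 6

1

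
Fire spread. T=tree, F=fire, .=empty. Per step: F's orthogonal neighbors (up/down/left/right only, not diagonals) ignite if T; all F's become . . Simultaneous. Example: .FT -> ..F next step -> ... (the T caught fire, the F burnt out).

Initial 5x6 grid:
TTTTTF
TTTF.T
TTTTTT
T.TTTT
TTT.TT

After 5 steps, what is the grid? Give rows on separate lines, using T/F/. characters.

Step 1: 5 trees catch fire, 2 burn out
  TTTFF.
  TTF..F
  TTTFTT
  T.TTTT
  TTT.TT
Step 2: 6 trees catch fire, 5 burn out
  TTF...
  TF....
  TTF.FF
  T.TFTT
  TTT.TT
Step 3: 6 trees catch fire, 6 burn out
  TF....
  F.....
  TF....
  T.F.FF
  TTT.TT
Step 4: 5 trees catch fire, 6 burn out
  F.....
  ......
  F.....
  T.....
  TTF.FF
Step 5: 2 trees catch fire, 5 burn out
  ......
  ......
  ......
  F.....
  TF....

......
......
......
F.....
TF....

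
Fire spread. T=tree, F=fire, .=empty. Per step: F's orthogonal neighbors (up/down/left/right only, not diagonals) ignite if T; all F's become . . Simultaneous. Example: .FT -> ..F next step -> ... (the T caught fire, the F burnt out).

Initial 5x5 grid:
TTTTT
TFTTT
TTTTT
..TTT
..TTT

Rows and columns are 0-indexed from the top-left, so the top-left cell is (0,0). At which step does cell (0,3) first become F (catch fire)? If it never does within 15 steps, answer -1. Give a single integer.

Step 1: cell (0,3)='T' (+4 fires, +1 burnt)
Step 2: cell (0,3)='T' (+5 fires, +4 burnt)
Step 3: cell (0,3)='F' (+4 fires, +5 burnt)
  -> target ignites at step 3
Step 4: cell (0,3)='.' (+4 fires, +4 burnt)
Step 5: cell (0,3)='.' (+2 fires, +4 burnt)
Step 6: cell (0,3)='.' (+1 fires, +2 burnt)
Step 7: cell (0,3)='.' (+0 fires, +1 burnt)
  fire out at step 7

3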